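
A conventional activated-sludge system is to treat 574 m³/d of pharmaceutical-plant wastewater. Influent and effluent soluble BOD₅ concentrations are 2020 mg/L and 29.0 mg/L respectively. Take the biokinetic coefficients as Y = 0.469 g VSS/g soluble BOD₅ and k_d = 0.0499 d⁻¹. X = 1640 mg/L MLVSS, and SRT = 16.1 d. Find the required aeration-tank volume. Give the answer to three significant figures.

V ≈ 2920 m³

Rearranging the biomass balance for a CMAS with decay, V = Y·Q·ΔS·θ_c / [X·(1+k_d θ_c)] = 0.469 × 574 × (2020 − 29.0) × 16.1 / [1640 × (1 + 0.0499 × 16.1)] = 8.63×10^6 / 2958 = 2918 m³.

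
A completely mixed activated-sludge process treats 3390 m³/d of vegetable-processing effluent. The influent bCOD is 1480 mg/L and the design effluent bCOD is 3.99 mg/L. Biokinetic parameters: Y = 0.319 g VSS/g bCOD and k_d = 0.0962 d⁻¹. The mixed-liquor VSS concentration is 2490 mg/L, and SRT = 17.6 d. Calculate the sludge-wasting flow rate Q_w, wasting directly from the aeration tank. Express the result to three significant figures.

Steady-state biomass mass balance: V·X·(1 + k_d·θ_c) = Y·Q·(S₀ − S)·θ_c, so V = 0.319 × 3390 × (1480 − 3.99) × 17.6 / [2490 × (1 + 0.0962 × 17.6)] = 2.81×10^7 / 6706 = 4189 m³.
For wasting at MLVSS concentration, Q_w = V/θ_c = 4189/17.6 = 238.0 m³/d.

Q_w ≈ 238 m³/d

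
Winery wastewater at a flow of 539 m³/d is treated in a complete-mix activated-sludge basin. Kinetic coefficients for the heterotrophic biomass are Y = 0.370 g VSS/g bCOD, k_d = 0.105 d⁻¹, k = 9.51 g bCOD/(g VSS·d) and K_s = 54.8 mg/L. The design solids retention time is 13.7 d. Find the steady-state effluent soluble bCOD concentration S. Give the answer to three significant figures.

Effluent substrate depends only on kinetics and SRT: S = K_s(1 + k_d θ_c) / [θ_c(Yk − k_d) − 1] = 54.8 × (1 + 0.105 × 13.7) / [13.7 × (0.370 × 9.51 − 0.105) − 1] = 133.6 / 45.77 = 2.920 mg/L.

S ≈ 2.92 mg/L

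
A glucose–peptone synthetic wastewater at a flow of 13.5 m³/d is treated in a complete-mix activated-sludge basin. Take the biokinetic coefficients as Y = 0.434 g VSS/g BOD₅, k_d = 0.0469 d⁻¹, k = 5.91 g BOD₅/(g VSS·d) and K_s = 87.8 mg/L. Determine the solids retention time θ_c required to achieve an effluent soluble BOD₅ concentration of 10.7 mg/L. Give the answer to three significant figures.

θ_c ≈ 4.32 d

Specific growth rate at S = 10.7 mg/L: μ = YkS/(K_s+S) = 0.434·5.91·10.7/(87.8+10.7) = 0.2786 d⁻¹.
θ_c = 1/(μ − k_d) = 1/(0.2786 − 0.0469) = 1/0.2317 = 4.315 d.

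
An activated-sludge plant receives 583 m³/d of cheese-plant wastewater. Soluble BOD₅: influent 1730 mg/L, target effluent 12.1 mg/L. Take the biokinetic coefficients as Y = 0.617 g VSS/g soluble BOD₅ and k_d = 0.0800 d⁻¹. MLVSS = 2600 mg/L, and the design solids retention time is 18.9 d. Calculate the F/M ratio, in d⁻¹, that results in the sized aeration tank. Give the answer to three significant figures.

F/M ≈ 0.217 d⁻¹

Rearranging the biomass balance for a CMAS with decay, V = Y·Q·ΔS·θ_c / [X·(1+k_d θ_c)] = 0.617 × 583 × (1730 − 12.1) × 18.9 / [2600 × (1 + 0.0800 × 18.9)] = 1.17×10^7 / 6531 = 1788 m³.
Food-to-microorganism ratio F/M = Q S₀ / (V X) = 583 × 1730 / (1788 × 2600) = 0.2169 d⁻¹.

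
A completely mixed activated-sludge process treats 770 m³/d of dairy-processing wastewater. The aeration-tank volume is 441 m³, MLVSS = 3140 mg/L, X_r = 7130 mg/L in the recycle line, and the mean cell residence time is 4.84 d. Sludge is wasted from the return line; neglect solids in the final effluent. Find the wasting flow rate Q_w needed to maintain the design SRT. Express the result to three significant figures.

θ_c = V·X/(Q_w·X_r) when wasting from the recycle, so Q_w = V·X/(θ_c·X_r) = 441.0 × 3140 / (4.84 × 7130) = 40.13 m³/d.

Q_w ≈ 40.1 m³/d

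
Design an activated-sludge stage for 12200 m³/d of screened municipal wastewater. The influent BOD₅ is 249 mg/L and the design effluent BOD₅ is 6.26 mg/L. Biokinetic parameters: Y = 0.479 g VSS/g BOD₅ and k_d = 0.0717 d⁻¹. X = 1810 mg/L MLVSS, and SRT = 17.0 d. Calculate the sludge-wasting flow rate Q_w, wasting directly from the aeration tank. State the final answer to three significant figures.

Q_w ≈ 353 m³/d

From the SRT design equation V = Y Q (S₀−S) θ_c / [X (1 + k_d θ_c)] = 0.479 × 12200 × (249 − 6.26) × 17.0 / [1810 × (1 + 0.0717 × 17.0)] = 2.41×10^7 / 4016 = 6004 m³.
For wasting at MLVSS concentration, Q_w = V/θ_c = 6004/17.0 = 353.2 m³/d.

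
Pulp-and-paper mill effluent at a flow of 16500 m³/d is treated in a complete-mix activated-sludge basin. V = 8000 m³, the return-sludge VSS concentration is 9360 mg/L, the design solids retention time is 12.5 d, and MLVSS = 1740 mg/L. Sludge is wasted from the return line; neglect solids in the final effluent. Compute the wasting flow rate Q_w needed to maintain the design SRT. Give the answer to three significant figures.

Q_w ≈ 119 m³/d

θ_c = V·X/(Q_w·X_r) when wasting from the recycle, so Q_w = V·X/(θ_c·X_r) = 8000 × 1740 / (12.5 × 9360) = 119.0 m³/d.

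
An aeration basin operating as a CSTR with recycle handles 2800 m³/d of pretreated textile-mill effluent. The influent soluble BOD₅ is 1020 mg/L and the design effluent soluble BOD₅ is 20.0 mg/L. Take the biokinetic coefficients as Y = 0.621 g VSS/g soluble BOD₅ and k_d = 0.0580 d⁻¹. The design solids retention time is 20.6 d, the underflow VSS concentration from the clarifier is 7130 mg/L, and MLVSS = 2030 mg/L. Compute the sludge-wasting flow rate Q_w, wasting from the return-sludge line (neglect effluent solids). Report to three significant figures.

Q_w ≈ 111 m³/d

Steady-state biomass mass balance: V·X·(1 + k_d·θ_c) = Y·Q·(S₀ − S)·θ_c, so V = 0.621 × 2800 × (1020 − 20.0) × 20.6 / [2030 × (1 + 0.0580 × 20.6)] = 3.58×10^7 / 4455 = 8039 m³.
Q_w = (V·X)/(θ_c X_r) = 8039 × 2030 / (20.6 × 7130) = 111.1 m³/d.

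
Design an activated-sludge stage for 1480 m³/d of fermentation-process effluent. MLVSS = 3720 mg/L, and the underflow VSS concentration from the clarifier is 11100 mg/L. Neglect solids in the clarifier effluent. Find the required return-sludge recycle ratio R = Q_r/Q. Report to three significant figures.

R ≈ 0.504

Solids balance on the clarifier gives (1+R)X = R·X_r, so R = X/(X_r − X) = 3720 / (11100 − 3720) = 0.5041.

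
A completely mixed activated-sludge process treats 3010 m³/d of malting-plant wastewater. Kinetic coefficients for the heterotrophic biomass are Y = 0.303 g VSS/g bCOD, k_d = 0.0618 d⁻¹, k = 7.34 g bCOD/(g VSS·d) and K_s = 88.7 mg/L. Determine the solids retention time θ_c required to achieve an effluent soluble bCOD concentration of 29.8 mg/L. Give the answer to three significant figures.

Specific growth rate at S = 29.8 mg/L: μ = YkS/(K_s+S) = 0.303·7.34·29.8/(88.7+29.8) = 0.5593 d⁻¹.
1/θ_c = 0.5593 − 0.0618 = 0.4975 d⁻¹, so θ_c = 2.010 d.

θ_c ≈ 2.01 d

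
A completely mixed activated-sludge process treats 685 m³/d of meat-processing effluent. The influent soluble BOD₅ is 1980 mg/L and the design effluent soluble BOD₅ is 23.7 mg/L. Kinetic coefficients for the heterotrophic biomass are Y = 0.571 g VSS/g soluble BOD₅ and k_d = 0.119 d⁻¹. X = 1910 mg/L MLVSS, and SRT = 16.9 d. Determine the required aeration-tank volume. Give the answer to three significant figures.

V ≈ 2250 m³

Steady-state biomass mass balance: V·X·(1 + k_d·θ_c) = Y·Q·(S₀ − S)·θ_c, so V = 0.571 × 685 × (1980 − 23.7) × 16.9 / [1910 × (1 + 0.119 × 16.9)] = 1.29×10^7 / 5751 = 2248 m³.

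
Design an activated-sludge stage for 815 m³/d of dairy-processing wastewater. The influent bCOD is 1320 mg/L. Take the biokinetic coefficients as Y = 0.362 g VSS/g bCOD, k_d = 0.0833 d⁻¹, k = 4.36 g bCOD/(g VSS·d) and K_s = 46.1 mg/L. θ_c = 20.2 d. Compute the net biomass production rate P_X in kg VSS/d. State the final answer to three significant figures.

P_X ≈ 145 kg VSS/d

Effluent substrate depends only on kinetics and SRT: S = K_s(1 + k_d θ_c) / [θ_c(Yk − k_d) − 1] = 46.1 × (1 + 0.0833 × 20.2) / [20.2 × (0.362 × 4.36 − 0.0833) − 1] = 123.7 / 29.20 = 4.235 mg/L.
Y_obs = Y / (1 + k_d θ_c) = 0.362 / (1 + 0.0833 × 20.2) = 0.362 / 2.683 = 0.1349.
Substrate removed = Q·(S₀ − S) = 815 m³/d × (1320 − 4.24) g/m³ = 1.07×10^6 g/d = 1072 kg/d.
Biomass produced: P_X = Y_obs·Q·ΔS = 0.1349 × 1072 ≈ 144.7 kg VSS/d.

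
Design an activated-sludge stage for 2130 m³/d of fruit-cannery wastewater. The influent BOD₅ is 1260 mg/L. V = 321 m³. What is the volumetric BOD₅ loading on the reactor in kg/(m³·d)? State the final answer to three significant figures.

L_v ≈ 8.36 kg BOD₅/(m³·d)

L_v = Q S₀ / V = 2130 × 1260 × 10⁻³ / 321.0 = 8.361 kg/(m³·d).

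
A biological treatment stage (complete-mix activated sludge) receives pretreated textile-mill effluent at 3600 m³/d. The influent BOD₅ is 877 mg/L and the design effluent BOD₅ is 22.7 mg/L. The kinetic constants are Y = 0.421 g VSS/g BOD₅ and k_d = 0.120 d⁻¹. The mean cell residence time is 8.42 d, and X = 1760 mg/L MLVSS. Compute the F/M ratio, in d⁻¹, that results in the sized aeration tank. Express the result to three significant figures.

F/M ≈ 0.582 d⁻¹

Steady-state biomass mass balance: V·X·(1 + k_d·θ_c) = Y·Q·(S₀ − S)·θ_c, so V = 0.421 × 3600 × (877 − 22.7) × 8.42 / [1760 × (1 + 0.120 × 8.42)] = 1.09×10^7 / 3538 = 3081 m³.
Food-to-microorganism ratio F/M = Q S₀ / (V X) = 3600 × 877 / (3081 × 1760) = 0.5822 d⁻¹.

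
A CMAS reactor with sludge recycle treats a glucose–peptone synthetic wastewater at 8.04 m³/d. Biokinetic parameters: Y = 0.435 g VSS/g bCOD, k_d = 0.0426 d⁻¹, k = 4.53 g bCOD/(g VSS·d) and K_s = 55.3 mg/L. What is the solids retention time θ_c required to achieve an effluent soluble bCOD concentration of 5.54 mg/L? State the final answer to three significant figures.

θ_c ≈ 7.31 d

At the target effluent, Y k S/(K_s+S) = 0.435×4.53×5.54/60.84 = 0.1794 d⁻¹.
1/θ_c = 0.1794 − 0.0426 = 0.1368 d⁻¹, so θ_c = 7.308 d.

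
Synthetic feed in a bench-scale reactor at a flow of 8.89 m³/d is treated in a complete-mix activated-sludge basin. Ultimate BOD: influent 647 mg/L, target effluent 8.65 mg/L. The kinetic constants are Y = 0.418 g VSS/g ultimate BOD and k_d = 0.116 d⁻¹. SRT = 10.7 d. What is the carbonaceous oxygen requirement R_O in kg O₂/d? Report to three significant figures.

R_O ≈ 4.17 kg O₂/d

Correct the yield for decay: Y_obs = Y/(1 + k_d θ_c) = 0.418 / (1 + 0.116 × 10.7) = 0.418 / 2.241 = 0.1865.
ΔS = 647 − 8.65 = 638.4 mg/L, so the substrate removal rate is 8.89 × 638.4/1000 = 5.675 kg ultimate BOD/d.
P_X = Y_obs·Q·(S₀ − S) = 0.1865 × 5.675 = 1.058 kg VSS/d.
R_O = Q·(S₀ − S) − 1.42·P_X = 5.675 − 1.42 × 1.058 = 4.172 kg O₂/d.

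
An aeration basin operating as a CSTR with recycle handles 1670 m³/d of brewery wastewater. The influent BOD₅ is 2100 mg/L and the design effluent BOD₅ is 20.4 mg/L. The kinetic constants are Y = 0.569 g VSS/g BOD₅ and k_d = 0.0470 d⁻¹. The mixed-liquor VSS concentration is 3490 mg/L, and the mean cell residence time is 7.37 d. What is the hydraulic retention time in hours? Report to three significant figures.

τ ≈ 44.5 h

Steady-state biomass mass balance: V·X·(1 + k_d·θ_c) = Y·Q·(S₀ − S)·θ_c, so V = 0.569 × 1670 × (2100 − 20.4) × 7.37 / [3490 × (1 + 0.0470 × 7.37)] = 1.46×10^7 / 4699 = 3099 m³.
Hydraulic retention time τ = V/Q = 3099 / 1670 = 1.856 d = 44.54 h.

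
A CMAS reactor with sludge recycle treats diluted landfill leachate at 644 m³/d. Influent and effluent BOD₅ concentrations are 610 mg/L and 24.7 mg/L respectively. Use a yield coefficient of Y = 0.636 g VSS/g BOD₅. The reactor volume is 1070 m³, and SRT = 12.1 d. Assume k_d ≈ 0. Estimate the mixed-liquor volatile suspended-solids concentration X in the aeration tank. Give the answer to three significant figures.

X ≈ 2710 mg/L

From V·X = Y·Q·(S₀ − S)·θ_c (decay neglected): X = 0.636 × 644 × (610 − 24.7) × 12.1 / 1070 = 2711 mg/L.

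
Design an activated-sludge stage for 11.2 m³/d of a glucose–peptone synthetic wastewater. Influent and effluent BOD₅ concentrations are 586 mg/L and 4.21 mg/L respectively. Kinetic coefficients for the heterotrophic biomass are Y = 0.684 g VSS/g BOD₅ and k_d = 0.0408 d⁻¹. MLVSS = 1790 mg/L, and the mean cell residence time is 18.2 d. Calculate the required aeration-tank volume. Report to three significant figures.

Rearranging the biomass balance for a CMAS with decay, V = Y·Q·ΔS·θ_c / [X·(1+k_d θ_c)] = 0.684 × 11.2 × (586 − 4.21) × 18.2 / [1790 × (1 + 0.0408 × 18.2)] = 8.11×10^4 / 3119 = 26.01 m³.

V ≈ 26.0 m³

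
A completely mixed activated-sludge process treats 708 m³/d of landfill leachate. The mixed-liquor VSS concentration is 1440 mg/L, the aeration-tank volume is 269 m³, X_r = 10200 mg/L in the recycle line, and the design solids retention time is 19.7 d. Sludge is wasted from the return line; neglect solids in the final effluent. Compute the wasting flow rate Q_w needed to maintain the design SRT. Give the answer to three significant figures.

Q_w = (V·X)/(θ_c X_r) = 269.0 × 1440 / (19.7 × 10200) = 1.928 m³/d.

Q_w ≈ 1.93 m³/d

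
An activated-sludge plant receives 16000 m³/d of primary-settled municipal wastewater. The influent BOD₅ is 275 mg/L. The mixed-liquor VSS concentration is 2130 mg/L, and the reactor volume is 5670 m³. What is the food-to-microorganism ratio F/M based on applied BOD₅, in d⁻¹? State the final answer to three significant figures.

F/M ≈ 0.364 d⁻¹

Food-to-microorganism ratio F/M = Q S₀ / (V X) = 16000 × 275 / (5670 × 2130) = 0.3643 d⁻¹.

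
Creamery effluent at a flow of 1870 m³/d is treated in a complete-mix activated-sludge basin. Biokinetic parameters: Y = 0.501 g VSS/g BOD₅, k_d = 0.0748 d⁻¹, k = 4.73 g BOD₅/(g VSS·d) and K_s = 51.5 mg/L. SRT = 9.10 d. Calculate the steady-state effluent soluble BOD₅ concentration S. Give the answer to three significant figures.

S ≈ 4.35 mg/L

Effluent substrate depends only on kinetics and SRT: S = K_s(1 + k_d θ_c) / [θ_c(Yk − k_d) − 1] = 51.5 × (1 + 0.0748 × 9.10) / [9.10 × (0.501 × 4.73 − 0.0748) − 1] = 86.56 / 19.88 = 4.353 mg/L.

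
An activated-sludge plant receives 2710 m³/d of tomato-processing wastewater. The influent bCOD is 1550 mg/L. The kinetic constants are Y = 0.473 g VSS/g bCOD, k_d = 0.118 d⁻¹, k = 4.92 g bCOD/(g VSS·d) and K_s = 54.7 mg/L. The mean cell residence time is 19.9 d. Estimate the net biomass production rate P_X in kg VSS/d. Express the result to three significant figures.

P_X ≈ 592 kg VSS/d

From the Monod/SRT balance for a CMAS, S = K_s·(1+k_d θ_c)/[θ_c·(Y k − k_d) − 1] = 54.7 × (1 + 0.118 × 19.9) / [19.9 × (0.473 × 4.92 − 0.118) − 1] = 183.1 / 42.96 = 4.263 mg/L.
Observed yield with endogenous decay: Y_obs = Y / (1 + k_d·θ_c) = 0.473 / (1 + 0.118 × 19.9) = 0.473 / 3.348 = 0.1413 g VSS/g bCOD.
Mass of bCOD removed per day: Q(S₀ − S) = 2710 × 1546 g/m³ = 4189 kg/d.
Net biomass production P_X = Y_obs × Q·(S₀ − S) = 0.1413 × 4189 = 591.8 kg VSS/d.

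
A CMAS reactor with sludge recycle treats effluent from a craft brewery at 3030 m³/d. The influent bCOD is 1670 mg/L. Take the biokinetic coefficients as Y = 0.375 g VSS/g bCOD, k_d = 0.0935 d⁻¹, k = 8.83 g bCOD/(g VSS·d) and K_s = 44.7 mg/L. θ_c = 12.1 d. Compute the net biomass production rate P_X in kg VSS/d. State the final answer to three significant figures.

P_X ≈ 889 kg VSS/d

Effluent substrate depends only on kinetics and SRT: S = K_s(1 + k_d θ_c) / [θ_c(Yk − k_d) − 1] = 44.7 × (1 + 0.0935 × 12.1) / [12.1 × (0.375 × 8.83 − 0.0935) − 1] = 95.27 / 37.93 = 2.511 mg/L.
The observed yield is Y_obs = Y/(1 + k_d·θ_c) = 0.375 / (1 + 0.0935 × 12.1) = 0.375 / 2.131 = 0.1759 g VSS per g bCOD removed.
ΔS = 1670 − 2.51 = 1667 mg/L, so the substrate removal rate is 3030 × 1667/1000 = 5052 kg bCOD/d.
Net biomass production P_X = Y_obs × Q·(S₀ − S) = 0.1759 × 5052 = 889.0 kg VSS/d.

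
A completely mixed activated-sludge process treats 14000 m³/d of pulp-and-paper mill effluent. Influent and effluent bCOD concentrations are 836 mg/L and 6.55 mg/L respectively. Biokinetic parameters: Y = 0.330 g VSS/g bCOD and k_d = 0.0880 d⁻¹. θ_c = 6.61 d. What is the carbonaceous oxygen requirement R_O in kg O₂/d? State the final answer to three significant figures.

Observed yield with endogenous decay: Y_obs = Y / (1 + k_d·θ_c) = 0.330 / (1 + 0.0880 × 6.61) = 0.330 / 1.582 = 0.2086 g VSS/g bCOD.
ΔS = 836 − 6.55 = 829.5 mg/L, so the substrate removal rate is 14000 × 829.5/1000 = 11612 kg bCOD/d.
P_X = Y_obs·Q·(S₀ − S) = 0.2086 × 11612 = 2423 kg VSS/d.
R_O = Q·(S₀ − S) − 1.42·P_X = 11612 − 1.42 × 2423 = 8172 kg O₂/d.

R_O ≈ 8170 kg O₂/d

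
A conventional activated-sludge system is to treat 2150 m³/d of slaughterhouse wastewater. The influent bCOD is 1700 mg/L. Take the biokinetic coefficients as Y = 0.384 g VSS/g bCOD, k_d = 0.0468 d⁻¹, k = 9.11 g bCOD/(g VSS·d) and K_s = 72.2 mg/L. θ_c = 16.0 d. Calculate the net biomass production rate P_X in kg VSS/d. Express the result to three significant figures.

P_X ≈ 801 kg VSS/d

For a completely mixed reactor with recycle the Lawrence–McCarty relation gives S = K_s·(1 + k_d·θ_c) / [θ_c·(Y·k − k_d) − 1] = 72.2 × (1 + 0.0468 × 16.0) / [16.0 × (0.384 × 9.11 − 0.0468) − 1] = 126.3 / 54.22 = 2.329 mg/L.
Y_obs = Y / (1 + k_d θ_c) = 0.384 / (1 + 0.0468 × 16.0) = 0.384 / 1.749 = 0.2196.
Q·(S₀ − S) = 2150 × (1700 − 2.33) × 10⁻³ = 3650 kg/d removed.
Biomass produced: P_X = Y_obs·Q·ΔS = 0.2196 × 3650 ≈ 801.5 kg VSS/d.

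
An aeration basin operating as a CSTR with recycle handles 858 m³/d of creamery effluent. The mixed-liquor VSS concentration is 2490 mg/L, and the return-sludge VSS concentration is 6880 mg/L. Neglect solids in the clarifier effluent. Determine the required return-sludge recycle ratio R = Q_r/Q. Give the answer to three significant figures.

Mass balance around the secondary clarifier (neglecting effluent solids): R = X / (X_r − X) = 2490 / (6880 − 2490) = 0.5672.

R ≈ 0.567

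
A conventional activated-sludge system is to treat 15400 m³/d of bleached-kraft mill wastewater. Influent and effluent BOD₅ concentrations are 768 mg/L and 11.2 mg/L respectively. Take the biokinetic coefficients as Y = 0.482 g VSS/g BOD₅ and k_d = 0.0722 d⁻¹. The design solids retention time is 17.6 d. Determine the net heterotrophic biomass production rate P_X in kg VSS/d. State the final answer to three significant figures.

P_X ≈ 2470 kg VSS/d

Correct the yield for decay: Y_obs = Y/(1 + k_d θ_c) = 0.482 / (1 + 0.0722 × 17.6) = 0.482 / 2.271 = 0.2123.
Substrate removed = Q·(S₀ − S) = 15400 m³/d × (768 − 11.2) g/m³ = 1.17×10^7 g/d = 11655 kg/d.
P_X = Y_obs · Q(S₀ − S) = 0.2123 × 11655 = 2474 kg VSS/d.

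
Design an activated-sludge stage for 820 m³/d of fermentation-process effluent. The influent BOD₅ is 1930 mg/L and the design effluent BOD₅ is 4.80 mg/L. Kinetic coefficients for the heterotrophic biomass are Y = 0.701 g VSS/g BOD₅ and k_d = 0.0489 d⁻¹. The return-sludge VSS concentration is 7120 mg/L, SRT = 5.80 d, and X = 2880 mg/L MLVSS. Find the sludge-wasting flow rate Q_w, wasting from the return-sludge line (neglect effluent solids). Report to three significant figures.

Q_w ≈ 121 m³/d

Steady-state biomass mass balance: V·X·(1 + k_d·θ_c) = Y·Q·(S₀ − S)·θ_c, so V = 0.701 × 820 × (1930 − 4.80) × 5.80 / [2880 × (1 + 0.0489 × 5.80)] = 6.42×10^6 / 3697 = 1736 m³.
Wasting from the return line (neglecting effluent solids): Q_w = V·X / (θ_c·X_r) = 1736 × 2880 / (5.80 × 7120) = 121.1 m³/d.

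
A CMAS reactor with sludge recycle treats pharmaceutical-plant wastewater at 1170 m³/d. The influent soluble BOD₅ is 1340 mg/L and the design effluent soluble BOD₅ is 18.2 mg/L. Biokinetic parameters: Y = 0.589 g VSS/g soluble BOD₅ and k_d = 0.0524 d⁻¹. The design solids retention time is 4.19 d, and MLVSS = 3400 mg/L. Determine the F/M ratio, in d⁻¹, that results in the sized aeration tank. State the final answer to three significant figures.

Rearranging the biomass balance for a CMAS with decay, V = Y·Q·ΔS·θ_c / [X·(1+k_d θ_c)] = 0.589 × 1170 × (1340 − 18.2) × 4.19 / [3400 × (1 + 0.0524 × 4.19)] = 3.82×10^6 / 4146 = 920.5 m³.
F/M = applied load / biomass = Q·S₀/(V·X) = 1170 × 1340 / (920.5 × 3400) = 0.5010 d⁻¹.

F/M ≈ 0.501 d⁻¹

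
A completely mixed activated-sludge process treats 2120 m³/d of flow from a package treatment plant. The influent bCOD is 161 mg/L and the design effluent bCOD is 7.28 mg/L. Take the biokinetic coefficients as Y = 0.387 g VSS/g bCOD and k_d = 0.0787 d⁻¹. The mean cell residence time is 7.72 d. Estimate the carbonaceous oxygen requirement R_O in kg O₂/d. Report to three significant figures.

Observed yield with endogenous decay: Y_obs = Y / (1 + k_d·θ_c) = 0.387 / (1 + 0.0787 × 7.72) = 0.387 / 1.608 = 0.2407 g VSS/g bCOD.
ΔS = 161 − 7.28 = 153.7 mg/L, so the substrate removal rate is 2120 × 153.7/1000 = 325.9 kg bCOD/d.
Biomass synthesised: P_X = Y_obs × 325.9 = 78.45 kg VSS/d.
Carbonaceous O₂ demand = substrate oxidised − cell-mass equivalent = 325.9 − 1.42 × 78.45 = 214.5 kg O₂/d.

R_O ≈ 214 kg O₂/d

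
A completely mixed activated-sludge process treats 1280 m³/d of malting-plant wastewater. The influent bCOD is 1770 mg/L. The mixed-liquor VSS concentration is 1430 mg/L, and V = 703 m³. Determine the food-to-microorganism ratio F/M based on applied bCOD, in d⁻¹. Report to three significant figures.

F/M ≈ 2.25 d⁻¹

F/M = applied load / biomass = Q·S₀/(V·X) = 1280 × 1770 / (703.0 × 1430) = 2.254 d⁻¹.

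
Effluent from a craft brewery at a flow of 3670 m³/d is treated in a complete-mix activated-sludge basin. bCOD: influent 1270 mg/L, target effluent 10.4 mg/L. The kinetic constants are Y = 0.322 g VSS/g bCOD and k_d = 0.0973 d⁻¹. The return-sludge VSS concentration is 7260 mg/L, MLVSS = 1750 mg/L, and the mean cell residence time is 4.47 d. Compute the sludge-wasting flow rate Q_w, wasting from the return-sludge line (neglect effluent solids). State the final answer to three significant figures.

Q_w ≈ 143 m³/d

Rearranging the biomass balance for a CMAS with decay, V = Y·Q·ΔS·θ_c / [X·(1+k_d θ_c)] = 0.322 × 3670 × (1270 − 10.4) × 4.47 / [1750 × (1 + 0.0973 × 4.47)] = 6.65×10^6 / 2511 = 2650 m³.
Q_w = (V·X)/(θ_c X_r) = 2650 × 1750 / (4.47 × 7260) = 142.9 m³/d.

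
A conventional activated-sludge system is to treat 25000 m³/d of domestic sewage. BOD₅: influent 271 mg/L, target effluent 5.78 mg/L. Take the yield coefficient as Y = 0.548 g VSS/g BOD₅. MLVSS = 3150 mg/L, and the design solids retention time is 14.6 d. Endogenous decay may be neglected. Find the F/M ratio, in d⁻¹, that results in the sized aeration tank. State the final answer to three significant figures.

V·X = Y·Q·ΔS·θ_c gives V = 0.548 × 25000 × (271 − 5.78) × 14.6 / 3150 = 16841 m³.
F/M = applied load / biomass = Q·S₀/(V·X) = 25000 × 271 / (16841 × 3150) = 0.1277 d⁻¹.

F/M ≈ 0.128 d⁻¹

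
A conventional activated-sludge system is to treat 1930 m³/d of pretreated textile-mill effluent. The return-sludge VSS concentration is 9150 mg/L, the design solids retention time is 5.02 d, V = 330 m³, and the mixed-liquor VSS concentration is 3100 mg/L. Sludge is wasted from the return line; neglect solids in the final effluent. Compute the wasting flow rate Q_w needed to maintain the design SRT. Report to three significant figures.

θ_c = V·X/(Q_w·X_r) when wasting from the recycle, so Q_w = V·X/(θ_c·X_r) = 330.0 × 3100 / (5.02 × 9150) = 22.27 m³/d.

Q_w ≈ 22.3 m³/d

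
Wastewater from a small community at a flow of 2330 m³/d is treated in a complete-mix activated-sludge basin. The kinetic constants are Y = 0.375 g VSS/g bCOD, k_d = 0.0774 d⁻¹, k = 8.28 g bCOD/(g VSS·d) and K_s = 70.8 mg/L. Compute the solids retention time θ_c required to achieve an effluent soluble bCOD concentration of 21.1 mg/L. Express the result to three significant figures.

θ_c ≈ 1.57 d

Specific growth rate at S = 21.1 mg/L: μ = YkS/(K_s+S) = 0.375·8.28·21.1/(70.8+21.1) = 0.7129 d⁻¹.
1/θ_c = 0.7129 − 0.0774 = 0.6355 d⁻¹, so θ_c = 1.574 d.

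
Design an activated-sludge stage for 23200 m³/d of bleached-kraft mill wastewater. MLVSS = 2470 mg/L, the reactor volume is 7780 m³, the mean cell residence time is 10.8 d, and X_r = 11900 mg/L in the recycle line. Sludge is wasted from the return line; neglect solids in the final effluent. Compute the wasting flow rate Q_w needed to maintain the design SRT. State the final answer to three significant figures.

Q_w ≈ 150 m³/d

Q_w = (V·X)/(θ_c X_r) = 7780 × 2470 / (10.8 × 11900) = 149.5 m³/d.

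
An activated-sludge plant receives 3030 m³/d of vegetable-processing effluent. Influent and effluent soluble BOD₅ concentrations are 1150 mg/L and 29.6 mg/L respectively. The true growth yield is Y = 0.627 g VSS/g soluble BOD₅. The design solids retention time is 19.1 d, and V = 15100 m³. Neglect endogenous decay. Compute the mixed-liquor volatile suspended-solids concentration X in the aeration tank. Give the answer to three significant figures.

Without decay, X = Y Q (S₀−S) θ_c / V = 0.627 × 3030 × (1150 − 29.6) × 19.1 / 15100 = 2692 mg/L.

X ≈ 2690 mg/L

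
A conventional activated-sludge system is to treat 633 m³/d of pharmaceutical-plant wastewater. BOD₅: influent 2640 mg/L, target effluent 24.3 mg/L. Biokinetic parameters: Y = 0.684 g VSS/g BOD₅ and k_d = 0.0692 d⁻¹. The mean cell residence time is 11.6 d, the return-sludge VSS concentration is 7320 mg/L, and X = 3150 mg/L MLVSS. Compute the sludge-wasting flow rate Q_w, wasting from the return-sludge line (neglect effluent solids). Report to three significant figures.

Q_w ≈ 85.8 m³/d

From the SRT design equation V = Y Q (S₀−S) θ_c / [X (1 + k_d θ_c)] = 0.684 × 633 × (2640 − 24.3) × 11.6 / [3150 × (1 + 0.0692 × 11.6)] = 1.31×10^7 / 5679 = 2313 m³.
θ_c = V·X/(Q_w·X_r) when wasting from the recycle, so Q_w = V·X/(θ_c·X_r) = 2313 × 3150 / (11.6 × 7320) = 85.82 m³/d.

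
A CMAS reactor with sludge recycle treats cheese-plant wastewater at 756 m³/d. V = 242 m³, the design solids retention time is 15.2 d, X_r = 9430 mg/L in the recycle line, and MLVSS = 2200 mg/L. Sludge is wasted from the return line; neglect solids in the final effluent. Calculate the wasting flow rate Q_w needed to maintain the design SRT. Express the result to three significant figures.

Q_w ≈ 3.71 m³/d

Wasting from the return line (neglecting effluent solids): Q_w = V·X / (θ_c·X_r) = 242.0 × 2200 / (15.2 × 9430) = 3.714 m³/d.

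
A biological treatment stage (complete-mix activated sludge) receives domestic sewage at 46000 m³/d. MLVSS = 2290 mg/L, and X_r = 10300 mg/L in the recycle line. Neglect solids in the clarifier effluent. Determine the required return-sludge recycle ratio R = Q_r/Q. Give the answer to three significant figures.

Mass balance around the secondary clarifier (neglecting effluent solids): R = X / (X_r − X) = 2290 / (10300 − 2290) = 0.2859.

R ≈ 0.286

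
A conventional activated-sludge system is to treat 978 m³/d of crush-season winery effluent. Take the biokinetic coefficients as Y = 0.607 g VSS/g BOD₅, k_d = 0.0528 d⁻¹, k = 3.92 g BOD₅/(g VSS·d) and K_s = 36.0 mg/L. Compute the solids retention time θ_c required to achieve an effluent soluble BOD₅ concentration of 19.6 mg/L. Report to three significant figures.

At the target effluent, Y k S/(K_s+S) = 0.607×3.92×19.6/55.60 = 0.8388 d⁻¹.
Then 1/θ_c = μ − k_d = 0.8388 − 0.0528 = 0.7860 d⁻¹, giving θ_c = 1.272 d.

θ_c ≈ 1.27 d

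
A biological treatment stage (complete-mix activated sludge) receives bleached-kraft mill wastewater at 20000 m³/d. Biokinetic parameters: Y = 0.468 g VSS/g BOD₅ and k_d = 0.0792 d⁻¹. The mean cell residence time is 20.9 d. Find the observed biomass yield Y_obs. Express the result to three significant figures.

The observed yield is Y_obs = Y/(1 + k_d·θ_c) = 0.468 / (1 + 0.0792 × 20.9) = 0.468 / 2.655 = 0.1763 g VSS per g BOD₅ removed.

Y_obs ≈ 0.176 g VSS/g BOD₅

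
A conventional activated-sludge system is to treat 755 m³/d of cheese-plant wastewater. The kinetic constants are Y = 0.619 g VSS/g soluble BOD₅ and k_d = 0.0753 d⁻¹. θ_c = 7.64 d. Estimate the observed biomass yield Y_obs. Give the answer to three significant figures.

Y_obs ≈ 0.393 g VSS/g soluble BOD₅

Y_obs = Y / (1 + k_d θ_c) = 0.619 / (1 + 0.0753 × 7.64) = 0.619 / 1.575 = 0.3929.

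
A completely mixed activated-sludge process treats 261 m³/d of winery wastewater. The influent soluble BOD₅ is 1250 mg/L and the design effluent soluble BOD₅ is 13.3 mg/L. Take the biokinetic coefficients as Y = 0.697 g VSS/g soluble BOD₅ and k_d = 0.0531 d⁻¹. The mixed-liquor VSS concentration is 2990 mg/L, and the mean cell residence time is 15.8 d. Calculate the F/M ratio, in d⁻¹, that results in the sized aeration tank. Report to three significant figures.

F/M ≈ 0.169 d⁻¹

Steady-state biomass mass balance: V·X·(1 + k_d·θ_c) = Y·Q·(S₀ − S)·θ_c, so V = 0.697 × 261 × (1250 − 13.3) × 15.8 / [2990 × (1 + 0.0531 × 15.8)] = 3.55×10^6 / 5499 = 646.5 m³.
Food-to-microorganism ratio F/M = Q S₀ / (V X) = 261 × 1250 / (646.5 × 2990) = 0.1688 d⁻¹.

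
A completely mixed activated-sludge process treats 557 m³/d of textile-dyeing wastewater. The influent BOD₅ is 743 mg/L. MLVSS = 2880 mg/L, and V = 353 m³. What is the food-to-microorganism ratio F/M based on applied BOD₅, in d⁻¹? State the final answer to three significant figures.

F/M = Q·S₀ / (V·X) = 557 × 743 / (353.0 × 2880) = 0.4071 g BOD₅·(g VSS·d)⁻¹.

F/M ≈ 0.407 d⁻¹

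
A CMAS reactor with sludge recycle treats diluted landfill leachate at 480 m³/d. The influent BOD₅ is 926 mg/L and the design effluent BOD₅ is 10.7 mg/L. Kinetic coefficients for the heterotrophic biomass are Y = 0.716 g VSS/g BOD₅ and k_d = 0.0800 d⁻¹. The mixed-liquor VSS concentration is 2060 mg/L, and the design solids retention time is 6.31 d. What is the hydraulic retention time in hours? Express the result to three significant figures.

Steady-state biomass mass balance: V·X·(1 + k_d·θ_c) = Y·Q·(S₀ − S)·θ_c, so V = 0.716 × 480 × (926 − 10.7) × 6.31 / [2060 × (1 + 0.0800 × 6.31)] = 1.98×10^6 / 3100 = 640.3 m³.
Hydraulic retention time τ = V/Q = 640.3 / 480 = 1.334 d = 32.02 h.

τ ≈ 32.0 h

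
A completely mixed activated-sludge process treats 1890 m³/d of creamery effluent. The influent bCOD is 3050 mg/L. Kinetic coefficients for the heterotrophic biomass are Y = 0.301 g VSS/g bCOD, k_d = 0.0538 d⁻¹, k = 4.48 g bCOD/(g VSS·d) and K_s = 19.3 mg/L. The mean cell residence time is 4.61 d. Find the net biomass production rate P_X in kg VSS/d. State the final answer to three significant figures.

Effluent substrate depends only on kinetics and SRT: S = K_s(1 + k_d θ_c) / [θ_c(Yk − k_d) − 1] = 19.3 × (1 + 0.0538 × 4.61) / [4.61 × (0.301 × 4.48 − 0.0538) − 1] = 24.09 / 4.968 = 4.848 mg/L.
The observed yield is Y_obs = Y/(1 + k_d·θ_c) = 0.301 / (1 + 0.0538 × 4.61) = 0.301 / 1.248 = 0.2412 g VSS per g bCOD removed.
ΔS = 3050 − 4.85 = 3045 mg/L, so the substrate removal rate is 1890 × 3045/1000 = 5755 kg bCOD/d.
Biomass produced: P_X = Y_obs·Q·ΔS = 0.2412 × 5755 ≈ 1388 kg VSS/d.

P_X ≈ 1390 kg VSS/d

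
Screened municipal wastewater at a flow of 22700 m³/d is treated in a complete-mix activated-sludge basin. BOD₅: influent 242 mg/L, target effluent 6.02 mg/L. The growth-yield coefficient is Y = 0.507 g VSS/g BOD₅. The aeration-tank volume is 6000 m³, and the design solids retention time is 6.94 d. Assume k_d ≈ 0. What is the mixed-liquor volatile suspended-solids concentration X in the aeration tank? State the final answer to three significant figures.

X ≈ 3140 mg/L

Without decay, X = Y Q (S₀−S) θ_c / V = 0.507 × 22700 × (242 − 6.02) × 6.94 / 6000 = 3141 mg/L.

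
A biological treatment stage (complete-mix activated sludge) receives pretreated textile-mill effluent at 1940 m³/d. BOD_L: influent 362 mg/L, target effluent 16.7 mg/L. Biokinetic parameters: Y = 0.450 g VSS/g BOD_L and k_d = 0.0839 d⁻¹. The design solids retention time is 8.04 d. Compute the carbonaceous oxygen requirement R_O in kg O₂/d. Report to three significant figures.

Observed yield with endogenous decay: Y_obs = Y / (1 + k_d·θ_c) = 0.450 / (1 + 0.0839 × 8.04) = 0.450 / 1.675 = 0.2687 g VSS/g BOD_L.
ΔS = 362 − 16.7 = 345.3 mg/L, so the substrate removal rate is 1940 × 345.3/1000 = 669.9 kg BOD_L/d.
Biomass synthesised: P_X = Y_obs × 669.9 = 180.0 kg VSS/d.
Carbonaceous O₂ demand = substrate oxidised − cell-mass equivalent = 669.9 − 1.42 × 180.0 = 414.3 kg O₂/d.

R_O ≈ 414 kg O₂/d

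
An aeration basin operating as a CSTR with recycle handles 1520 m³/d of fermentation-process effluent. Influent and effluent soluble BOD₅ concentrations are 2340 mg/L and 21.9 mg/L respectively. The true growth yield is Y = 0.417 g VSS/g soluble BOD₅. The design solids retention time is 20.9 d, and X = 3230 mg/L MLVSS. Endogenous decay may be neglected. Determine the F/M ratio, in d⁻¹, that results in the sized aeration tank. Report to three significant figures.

F/M ≈ 0.116 d⁻¹

With k_d = 0 the design equation reduces to V = Y Q (S₀−S) θ_c / X = 0.417 × 1520 × (2340 − 21.9) × 20.9 / 3230 = 9507 m³.
F/M = Q·S₀ / (V·X) = 1520 × 2340 / (9507 × 3230) = 0.1158 g soluble BOD₅·(g VSS·d)⁻¹.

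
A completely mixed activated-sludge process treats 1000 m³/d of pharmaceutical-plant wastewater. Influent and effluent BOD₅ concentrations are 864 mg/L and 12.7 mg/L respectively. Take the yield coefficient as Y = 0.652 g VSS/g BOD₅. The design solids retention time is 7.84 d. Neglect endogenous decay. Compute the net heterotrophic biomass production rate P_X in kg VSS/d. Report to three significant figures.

P_X ≈ 555 kg VSS/d

With endogenous decay neglected, the observed yield equals the true yield: Y_obs = Y = 0.652 g VSS/g BOD₅.
ΔS = 864 − 12.7 = 851.3 mg/L, so the substrate removal rate is 1000 × 851.3/1000 = 851.3 kg BOD₅/d.
Net biomass production P_X = Y_obs × Q·(S₀ − S) = 0.6520 × 851.3 = 555.0 kg VSS/d.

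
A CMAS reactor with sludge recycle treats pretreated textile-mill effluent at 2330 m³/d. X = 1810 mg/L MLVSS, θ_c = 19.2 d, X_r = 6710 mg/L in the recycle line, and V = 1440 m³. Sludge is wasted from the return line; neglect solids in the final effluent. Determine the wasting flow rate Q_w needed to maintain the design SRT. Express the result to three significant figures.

Q_w ≈ 20.2 m³/d

Q_w = (V·X)/(θ_c X_r) = 1440 × 1810 / (19.2 × 6710) = 20.23 m³/d.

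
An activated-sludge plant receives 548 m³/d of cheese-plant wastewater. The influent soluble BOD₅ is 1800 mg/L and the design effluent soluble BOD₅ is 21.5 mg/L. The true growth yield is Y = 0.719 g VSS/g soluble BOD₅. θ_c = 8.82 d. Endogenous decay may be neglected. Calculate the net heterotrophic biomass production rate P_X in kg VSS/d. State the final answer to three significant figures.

P_X ≈ 701 kg VSS/d

No decay correction is needed, so Y_obs = Y = 0.719.
ΔS = 1800 − 21.5 = 1778 mg/L, so the substrate removal rate is 548 × 1778/1000 = 974.6 kg soluble BOD₅/d.
P_X = Y_obs · Q(S₀ − S) = 0.7190 × 974.6 = 700.8 kg VSS/d.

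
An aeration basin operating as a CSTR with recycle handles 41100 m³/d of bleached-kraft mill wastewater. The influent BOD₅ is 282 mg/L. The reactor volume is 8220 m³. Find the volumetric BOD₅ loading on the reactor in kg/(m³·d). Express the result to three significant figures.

Applied BOD₅ load per unit volume = Q·S₀/V = (41100 × 282/1000)/8220 = 1.410 kg BOD₅·m⁻³·d⁻¹.

L_v ≈ 1.41 kg BOD₅/(m³·d)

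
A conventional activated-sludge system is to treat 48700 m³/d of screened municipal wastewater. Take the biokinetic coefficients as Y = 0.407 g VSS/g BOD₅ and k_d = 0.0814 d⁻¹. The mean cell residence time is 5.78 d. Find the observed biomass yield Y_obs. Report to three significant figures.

Y_obs ≈ 0.277 g VSS/g BOD₅

Observed yield with endogenous decay: Y_obs = Y / (1 + k_d·θ_c) = 0.407 / (1 + 0.0814 × 5.78) = 0.407 / 1.470 = 0.2768 g VSS/g BOD₅.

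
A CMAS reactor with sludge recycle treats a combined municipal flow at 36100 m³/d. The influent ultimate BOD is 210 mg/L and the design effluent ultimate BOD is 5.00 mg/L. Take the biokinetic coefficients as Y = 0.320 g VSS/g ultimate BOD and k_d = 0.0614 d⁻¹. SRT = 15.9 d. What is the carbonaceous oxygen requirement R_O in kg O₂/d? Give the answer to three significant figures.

Correct the yield for decay: Y_obs = Y/(1 + k_d θ_c) = 0.320 / (1 + 0.0614 × 15.9) = 0.320 / 1.976 = 0.1619.
ΔS = 210 − 5.00 = 205.0 mg/L, so the substrate removal rate is 36100 × 205.0/1000 = 7400 kg ultimate BOD/d.
Net sludge production P_X = 0.1619 × 7400 = 1198 kg VSS/d.
R_O = Q·(S₀ − S) − 1.42·P_X = 7400 − 1.42 × 1198 = 5699 kg O₂/d.

R_O ≈ 5700 kg O₂/d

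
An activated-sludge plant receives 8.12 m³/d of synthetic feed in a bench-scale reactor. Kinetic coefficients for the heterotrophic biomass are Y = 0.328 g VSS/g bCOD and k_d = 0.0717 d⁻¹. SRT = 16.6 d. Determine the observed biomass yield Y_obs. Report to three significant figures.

The observed yield is Y_obs = Y/(1 + k_d·θ_c) = 0.328 / (1 + 0.0717 × 16.6) = 0.328 / 2.190 = 0.1498 g VSS per g bCOD removed.

Y_obs ≈ 0.150 g VSS/g bCOD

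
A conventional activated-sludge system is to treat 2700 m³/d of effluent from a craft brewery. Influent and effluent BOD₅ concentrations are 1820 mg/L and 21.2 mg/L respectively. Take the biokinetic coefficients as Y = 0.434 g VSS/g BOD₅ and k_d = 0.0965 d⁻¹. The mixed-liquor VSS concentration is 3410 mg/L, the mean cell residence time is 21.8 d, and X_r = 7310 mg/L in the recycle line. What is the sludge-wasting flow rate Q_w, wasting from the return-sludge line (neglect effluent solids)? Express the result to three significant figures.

From the SRT design equation V = Y Q (S₀−S) θ_c / [X (1 + k_d θ_c)] = 0.434 × 2700 × (1820 − 21.2) × 21.8 / [3410 × (1 + 0.0965 × 21.8)] = 4.6×10^7 / 10584 = 4342 m³.
Q_w = (V·X)/(θ_c X_r) = 4342 × 3410 / (21.8 × 7310) = 92.91 m³/d.

Q_w ≈ 92.9 m³/d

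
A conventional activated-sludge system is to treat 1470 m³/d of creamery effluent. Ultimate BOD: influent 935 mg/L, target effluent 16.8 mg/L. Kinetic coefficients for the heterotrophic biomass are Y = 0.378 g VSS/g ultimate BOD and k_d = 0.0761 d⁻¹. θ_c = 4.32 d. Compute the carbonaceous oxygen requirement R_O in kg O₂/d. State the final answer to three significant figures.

Correct the yield for decay: Y_obs = Y/(1 + k_d θ_c) = 0.378 / (1 + 0.0761 × 4.32) = 0.378 / 1.329 = 0.2845.
Substrate removed = Q·(S₀ − S) = 1470 m³/d × (935 − 16.8) g/m³ = 1.35×10^6 g/d = 1350 kg/d.
P_X = Y_obs·Q·(S₀ − S) = 0.2845 × 1350 = 384.0 kg VSS/d.
Carbonaceous O₂ demand = substrate oxidised − cell-mass equivalent = 1350 − 1.42 × 384.0 = 804.5 kg O₂/d.

R_O ≈ 805 kg O₂/d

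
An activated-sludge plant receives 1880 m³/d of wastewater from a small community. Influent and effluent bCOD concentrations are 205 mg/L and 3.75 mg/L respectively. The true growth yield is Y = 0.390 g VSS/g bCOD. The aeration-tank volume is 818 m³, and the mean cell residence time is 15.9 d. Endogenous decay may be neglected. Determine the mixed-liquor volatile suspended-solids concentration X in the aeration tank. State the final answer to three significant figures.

X ≈ 2870 mg/L

X = Y·Q·ΔS·θ_c / V = 0.390 × 1880 × (205 − 3.75) × 15.9 / 818 = 2868 mg/L.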